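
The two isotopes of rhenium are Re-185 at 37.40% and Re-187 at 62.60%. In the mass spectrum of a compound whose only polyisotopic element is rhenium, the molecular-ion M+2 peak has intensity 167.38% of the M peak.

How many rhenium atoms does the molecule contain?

1

With n Re atoms, P(M+2)/P(M) = C(n,1)·p^(n−1)q / p^n = n·q/p = n · 0.6260/0.3740.
n = 1.6738 × 0.3740/0.6260 = 1.00 ≈ 1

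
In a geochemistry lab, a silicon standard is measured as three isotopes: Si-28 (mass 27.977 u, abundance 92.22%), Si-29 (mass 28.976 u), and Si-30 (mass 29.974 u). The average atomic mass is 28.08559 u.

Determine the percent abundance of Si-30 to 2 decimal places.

The remaining 7.78% is split between Si-29 (fraction x) and Si-30 (fraction 0.0778 − x).
Substituting: 28.976x + 29.974(0.0778 − x) = 2.2852006
(28.976 − 29.974)x = -0.0467766  ⇒  x = 0.04687, y = 0.03093
Si-29: 4.69%, Si-30: 3.09%.

3.09%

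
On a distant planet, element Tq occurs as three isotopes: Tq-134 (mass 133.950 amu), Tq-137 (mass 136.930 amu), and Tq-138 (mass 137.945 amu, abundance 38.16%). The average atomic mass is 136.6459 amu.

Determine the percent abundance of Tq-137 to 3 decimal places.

39.309%

The remaining 61.84% is split between Tq-134 (fraction x) and Tq-137 (fraction 0.6184 − x).
Substituting: 133.950x + 136.930(0.6184 − x) = 84.006088
(133.950 − 136.930)x = -0.671424  ⇒  x = 0.22531, y = 0.39309
Tq-134: 22.531%, Tq-137: 39.309%.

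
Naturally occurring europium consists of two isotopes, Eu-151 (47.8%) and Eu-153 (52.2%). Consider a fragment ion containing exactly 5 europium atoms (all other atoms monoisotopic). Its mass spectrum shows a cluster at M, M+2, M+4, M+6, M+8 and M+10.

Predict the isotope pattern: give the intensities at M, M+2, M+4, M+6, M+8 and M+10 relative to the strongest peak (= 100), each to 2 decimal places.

7.68 : 41.93 : 91.57 : 100.00 : 54.60 : 11.93

Expanding (0.478 + 0.522)^5:
P(M) = 0.478^5 = 0.024954
P(M+2) = 5 × 0.478^4 × 0.522^1 = 0.136255
P(M+4) = 10 × 0.478^3 × 0.522^2 = 0.297594
P(M+6) = 10 × 0.478^2 × 0.522^3 = 0.324988
P(M+8) = 5 × 0.478^1 × 0.522^4 = 0.177452
P(M+10) = 0.522^5 = 0.038757
The M+6 peak is largest (0.324988); scaling to 100 gives 7.68 : 41.93 : 91.57 : 100.00 : 54.60 : 11.93.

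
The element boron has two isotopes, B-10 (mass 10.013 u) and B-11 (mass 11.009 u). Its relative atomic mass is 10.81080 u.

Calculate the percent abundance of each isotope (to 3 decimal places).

B-10: 19.900%, B-11: 80.100%

Writing the weighted mean with unknown fraction x of B-10:
10.013·x + 11.009·(1 − x) = 10.81080
(10.013 − 11.009)·x = 10.81080 − 11.009
x = -0.19820 / -0.996 = 0.19900 → 19.900% B-10, 80.100% B-11.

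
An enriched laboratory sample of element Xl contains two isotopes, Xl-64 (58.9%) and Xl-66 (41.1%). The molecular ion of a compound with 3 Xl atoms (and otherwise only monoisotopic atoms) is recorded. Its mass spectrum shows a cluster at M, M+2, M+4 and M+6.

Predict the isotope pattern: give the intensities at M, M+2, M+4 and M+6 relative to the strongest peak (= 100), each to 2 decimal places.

Each Xl atom is independently Xl-64 (p = 0.589) or Xl-66 (q = 0.411); the cluster is the binomial expansion (p + q)^3.
P(M) = 0.589^3 = 0.204336
P(M+2) = 3 × 0.589^2 × 0.411^1 = 0.427754
P(M+4) = 3 × 0.589^1 × 0.411^2 = 0.298483
P(M+6) = 0.411^3 = 0.069427
The M+2 peak is largest (0.427754); scaling to 100 gives 47.77 : 100.00 : 69.78 : 16.23.

47.77 : 100.00 : 69.78 : 16.23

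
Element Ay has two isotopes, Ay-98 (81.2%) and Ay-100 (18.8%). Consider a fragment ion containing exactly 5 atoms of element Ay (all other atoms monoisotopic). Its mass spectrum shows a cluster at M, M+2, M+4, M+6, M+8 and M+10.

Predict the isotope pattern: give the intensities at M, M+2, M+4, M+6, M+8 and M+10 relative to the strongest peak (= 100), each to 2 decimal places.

Expanding (0.812 + 0.188)^5:
P(M) = 0.812^5 = 0.353004
P(M+2) = 5 × 0.812^4 × 0.188^1 = 0.408650
P(M+4) = 10 × 0.812^3 × 0.188^2 = 0.189227
P(M+6) = 10 × 0.812^2 × 0.188^3 = 0.043811
P(M+8) = 5 × 0.812^1 × 0.188^4 = 0.005072
P(M+10) = 0.188^5 = 0.000235
The M+2 peak is largest (0.408650); scaling to 100 gives 86.38 : 100.00 : 46.31 : 10.72 : 1.24 : 0.06.

86.38 : 100.00 : 46.31 : 10.72 : 1.24 : 0.06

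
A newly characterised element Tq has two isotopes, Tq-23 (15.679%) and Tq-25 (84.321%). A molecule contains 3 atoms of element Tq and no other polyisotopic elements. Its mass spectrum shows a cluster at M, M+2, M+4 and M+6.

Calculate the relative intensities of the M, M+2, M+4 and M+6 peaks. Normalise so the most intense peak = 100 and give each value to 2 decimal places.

Expanding (0.15679 + 0.84321)^3:
P(M) = 0.15679^3 = 0.003854
P(M+2) = 3 × 0.15679^2 × 0.84321^1 = 0.062186
P(M+4) = 3 × 0.15679^1 × 0.84321^2 = 0.334435
P(M+6) = 0.84321^3 = 0.599525
The M+6 peak is largest (0.599525); scaling to 100 gives 0.64 : 10.37 : 55.78 : 100.00.

0.64 : 10.37 : 55.78 : 100.00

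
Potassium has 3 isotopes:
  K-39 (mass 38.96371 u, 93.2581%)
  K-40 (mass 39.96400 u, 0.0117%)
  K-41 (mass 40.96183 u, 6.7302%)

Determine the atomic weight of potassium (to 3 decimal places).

Average mass = Σ (abundance × isotope mass) = 0.932581 × 38.96371 + 0.000117 × 39.96400 + 0.067302 × 40.96183
= 36.336816 + 0.004676 + 2.756813 = 39.098305 u

39.098 u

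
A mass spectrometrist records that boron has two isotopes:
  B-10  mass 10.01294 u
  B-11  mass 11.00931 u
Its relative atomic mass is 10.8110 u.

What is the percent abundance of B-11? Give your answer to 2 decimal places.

Writing the weighted mean with unknown fraction x of B-10:
10.01294·x + 11.00931·(1 − x) = 10.8110
(10.01294 − 11.00931)·x = 10.8110 − 11.00931
x = -0.19831 / -0.99637 = 0.19903 → 19.90% B-10, 80.10% B-11.

80.10%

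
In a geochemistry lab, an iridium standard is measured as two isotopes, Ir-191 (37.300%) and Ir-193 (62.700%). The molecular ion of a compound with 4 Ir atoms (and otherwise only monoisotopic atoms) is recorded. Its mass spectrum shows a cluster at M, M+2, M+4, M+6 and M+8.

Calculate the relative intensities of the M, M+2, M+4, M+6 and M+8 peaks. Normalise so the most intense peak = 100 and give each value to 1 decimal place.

5.3 : 35.4 : 89.2 : 100.0 : 42.0

Each Ir atom is independently Ir-191 (p = 0.37300) or Ir-193 (q = 0.62700); the cluster is the binomial expansion (p + q)^4.
P(M) = 0.37300^4 = 0.019357
P(M+2) = 4 × 0.37300^3 × 0.62700^1 = 0.130153
P(M+4) = 6 × 0.37300^2 × 0.62700^2 = 0.328174
P(M+6) = 4 × 0.37300^1 × 0.62700^3 = 0.367766
P(M+8) = 0.62700^4 = 0.154550
The M+6 peak is largest (0.367766); scaling to 100 gives 5.3 : 35.4 : 89.2 : 100.0 : 42.0.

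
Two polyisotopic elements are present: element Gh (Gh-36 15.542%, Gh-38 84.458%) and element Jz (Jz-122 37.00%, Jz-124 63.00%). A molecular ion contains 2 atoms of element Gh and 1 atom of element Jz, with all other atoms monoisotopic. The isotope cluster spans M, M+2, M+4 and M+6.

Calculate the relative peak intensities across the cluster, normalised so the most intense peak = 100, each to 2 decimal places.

1.99 : 25.00 : 95.53 : 100.00

Element Gh pattern (n=2): 0.02415538 : 0.26252925 : 0.71331538
Element Jz pattern (n=1): 0.3700 : 0.6300
Convolve the two distributions (both contribute in 2-u steps):
  M: 0.02415538×0.3700 = 0.008937
  M+2: 0.02415538×0.6300 + 0.26252925×0.3700 = 0.112354
  M+4: 0.26252925×0.6300 + 0.71331538×0.3700 = 0.429320
  M+6: 0.71331538×0.6300 = 0.449389
Scale to base peak (0.449389) = 100: 1.99 : 25.00 : 95.53 : 100.00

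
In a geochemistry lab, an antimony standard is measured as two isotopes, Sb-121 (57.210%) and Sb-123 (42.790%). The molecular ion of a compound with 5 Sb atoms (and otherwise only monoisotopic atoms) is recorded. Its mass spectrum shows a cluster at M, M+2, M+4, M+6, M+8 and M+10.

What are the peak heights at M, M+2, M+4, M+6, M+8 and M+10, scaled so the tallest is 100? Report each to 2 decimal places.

17.88 : 66.85 : 100.00 : 74.79 : 27.97 : 4.18

Each Sb atom is independently Sb-121 (p = 0.57210) or Sb-123 (q = 0.42790); the cluster is the binomial expansion (p + q)^5.
P(M) = 0.57210^5 = 0.061286
P(M+2) = 5 × 0.57210^4 × 0.42790^1 = 0.229192
P(M+4) = 10 × 0.57210^3 × 0.42790^2 = 0.342847
P(M+6) = 10 × 0.57210^2 × 0.42790^3 = 0.256431
P(M+8) = 5 × 0.57210^1 × 0.42790^4 = 0.095898
P(M+10) = 0.42790^5 = 0.014345
The M+4 peak is largest (0.342847); scaling to 100 gives 17.88 : 66.85 : 100.00 : 74.79 : 27.97 : 4.18.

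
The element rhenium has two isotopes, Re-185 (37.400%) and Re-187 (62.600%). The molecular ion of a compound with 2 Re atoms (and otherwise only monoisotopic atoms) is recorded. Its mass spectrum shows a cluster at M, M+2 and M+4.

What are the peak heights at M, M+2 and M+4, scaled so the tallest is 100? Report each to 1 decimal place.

29.9 : 100.0 : 83.7

The 2 Re atoms are independent, so intensities follow the terms of (0.37400 + 0.62600)^2.
P(M) = 0.37400^2 = 0.139876
P(M+2) = 2 × 0.37400^1 × 0.62600^1 = 0.468248
P(M+4) = 0.62600^2 = 0.391876
The M+2 peak is largest (0.468248); scaling to 100 gives 29.9 : 100.0 : 83.7.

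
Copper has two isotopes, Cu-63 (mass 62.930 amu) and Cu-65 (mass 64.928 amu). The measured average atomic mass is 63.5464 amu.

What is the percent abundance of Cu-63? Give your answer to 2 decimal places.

69.15%

With x = fraction of Cu-63 (so Cu-65 is 1 − x):
62.930·x + 64.928·(1 − x) = 63.5464
(62.930 − 64.928)·x = 63.5464 − 64.928
x = -1.3816 / -1.998 = 0.69149 → 69.15% Cu-63, 30.85% Cu-65.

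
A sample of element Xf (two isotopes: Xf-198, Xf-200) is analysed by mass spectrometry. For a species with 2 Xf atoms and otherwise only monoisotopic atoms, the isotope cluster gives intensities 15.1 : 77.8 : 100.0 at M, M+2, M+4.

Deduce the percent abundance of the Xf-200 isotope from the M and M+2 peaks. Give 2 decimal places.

Let p = fractional abundance of Xf-198. I(M+2)/I(M) = [C(2,1)·p^1·(1−p)] / p^2 = 2·(1−p)/p = 77.8/15.1 = 5.1523
(1−p)/p = 5.1523/2 = 2.5762  ⇒  p = 1/(1 + 2.5762) = 0.2796
Xf-198: 27.96%, Xf-200: 72.04%.

72.04%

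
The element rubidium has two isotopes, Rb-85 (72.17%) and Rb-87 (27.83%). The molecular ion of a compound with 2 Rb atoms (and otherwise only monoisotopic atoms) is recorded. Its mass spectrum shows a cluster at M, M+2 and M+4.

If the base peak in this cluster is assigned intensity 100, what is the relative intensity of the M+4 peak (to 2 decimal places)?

Term probabilities: M 0.5209, M+2 0.4017, M+4 0.0775. Base peak = M.
P(M) = C(2,0) × 0.7217^2 × 0.2783^0 = 1 × 0.52085089 × 1.0000 = 0.520851 (base)
P(M+4) = C(2,2) × 0.7217^0 × 0.2783^2 = 1 × 1.0000 × 0.07745089 = 0.077451
Relative intensity = 0.077451 / 0.520851 × 100 = 14.87

14.87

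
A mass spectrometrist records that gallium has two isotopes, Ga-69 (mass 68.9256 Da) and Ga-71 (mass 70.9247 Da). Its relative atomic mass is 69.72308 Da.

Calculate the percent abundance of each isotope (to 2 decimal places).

Ga-69: 60.11%, Ga-71: 39.89%

Writing the weighted mean with unknown fraction x of Ga-69:
68.9256·x + 70.9247·(1 − x) = 69.72308
(68.9256 − 70.9247)·x = 69.72308 − 70.9247
x = -1.20162 / -1.9991 = 0.60108 → 60.11% Ga-69, 39.89% Ga-71.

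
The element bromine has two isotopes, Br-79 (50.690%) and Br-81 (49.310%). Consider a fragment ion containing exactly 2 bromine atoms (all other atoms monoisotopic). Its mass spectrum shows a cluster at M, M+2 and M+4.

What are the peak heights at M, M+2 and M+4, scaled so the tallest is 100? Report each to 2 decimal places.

51.40 : 100.00 : 48.64

Each Br atom is independently Br-79 (p = 0.50690) or Br-81 (q = 0.49310); the cluster is the binomial expansion (p + q)^2.
P(M) = 0.50690^2 = 0.256948
P(M+2) = 2 × 0.50690^1 × 0.49310^1 = 0.499905
P(M+4) = 0.49310^2 = 0.243148
The M+2 peak is largest (0.499905); scaling to 100 gives 51.40 : 100.00 : 48.64.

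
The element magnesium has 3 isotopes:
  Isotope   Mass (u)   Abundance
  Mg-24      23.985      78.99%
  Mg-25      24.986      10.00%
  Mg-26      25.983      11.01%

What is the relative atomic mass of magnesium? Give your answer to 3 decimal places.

24.305 u

Ar = Σ fᵢ·mᵢ = 0.7899 × 23.985 + 0.1000 × 24.986 + 0.1101 × 25.983
= 18.9458 + 2.4986 + 2.8607 = 24.3051 u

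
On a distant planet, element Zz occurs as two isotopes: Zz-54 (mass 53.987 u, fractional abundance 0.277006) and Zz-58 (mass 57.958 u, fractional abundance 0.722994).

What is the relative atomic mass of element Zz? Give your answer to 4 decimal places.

Average mass = Σ (abundance × isotope mass) = 0.277006 × 53.987 + 0.722994 × 57.958
= 14.95472 + 41.90329 = 56.85801 u

56.8580 u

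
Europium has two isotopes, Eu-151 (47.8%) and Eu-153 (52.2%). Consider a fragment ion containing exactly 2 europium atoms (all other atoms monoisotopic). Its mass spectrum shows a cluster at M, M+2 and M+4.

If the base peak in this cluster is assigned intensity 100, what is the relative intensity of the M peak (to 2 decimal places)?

Binomial terms of (0.478 + 0.522)^2: M 0.2285, M+2 0.4990, M+4 0.2725 → M+2 is the base peak.
P(M+2) = C(2,1) × 0.478^1 × 0.522^1 = 2 × 0.4780 × 0.5220 = 0.499032 (base)
P(M) = C(2,0) × 0.478^2 × 0.522^0 = 1 × 0.228484 × 1.0000 = 0.228484
Relative intensity = 0.228484 / 0.499032 × 100 = 45.79

45.79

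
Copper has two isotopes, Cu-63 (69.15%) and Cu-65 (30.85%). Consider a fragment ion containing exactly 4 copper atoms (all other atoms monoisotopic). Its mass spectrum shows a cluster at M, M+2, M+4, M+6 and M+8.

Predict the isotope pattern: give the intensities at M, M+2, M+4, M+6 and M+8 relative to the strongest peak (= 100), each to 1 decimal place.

56.0 : 100.0 : 66.9 : 19.9 : 2.2

The 4 Cu atoms are independent, so intensities follow the terms of (0.6915 + 0.3085)^4.
P(M) = 0.6915^4 = 0.228649
P(M+2) = 4 × 0.6915^3 × 0.3085^1 = 0.408030
P(M+4) = 6 × 0.6915^2 × 0.3085^2 = 0.273052
P(M+6) = 4 × 0.6915^1 × 0.3085^3 = 0.081212
P(M+8) = 0.3085^4 = 0.009058
The M+2 peak is largest (0.408030); scaling to 100 gives 56.0 : 100.0 : 66.9 : 19.9 : 2.2.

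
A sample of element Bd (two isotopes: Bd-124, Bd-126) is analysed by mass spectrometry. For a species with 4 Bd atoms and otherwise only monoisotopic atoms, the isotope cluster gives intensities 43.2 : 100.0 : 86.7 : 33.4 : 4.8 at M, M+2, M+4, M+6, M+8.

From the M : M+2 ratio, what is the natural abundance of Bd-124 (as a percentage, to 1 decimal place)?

Write p for the Bd-124 fraction. I(M+2)/I(M) = [C(4,1)·p^3·(1−p)] / p^4 = 4·(1−p)/p = 100.0/43.2 = 2.3148
(1−p)/p = 2.3148/4 = 0.5787  ⇒  p = 1/(1 + 0.5787) = 0.6334
Bd-124: 63.3%, Bd-126: 36.7%.

63.3%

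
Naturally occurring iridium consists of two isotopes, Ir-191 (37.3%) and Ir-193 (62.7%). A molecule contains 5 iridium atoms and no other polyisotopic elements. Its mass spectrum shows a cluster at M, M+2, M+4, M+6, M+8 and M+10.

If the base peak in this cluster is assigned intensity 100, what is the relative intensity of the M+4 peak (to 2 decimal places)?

(0.373 + 0.627)^5 gives M 0.0072, M+2 0.0607, M+4 0.2040, M+6 0.3429, M+8 0.2882, M+10 0.0969; the largest is M+6.
P(M+6) = C(5,3) × 0.373^2 × 0.627^3 = 10 × 0.139129 × 0.24649188 = 0.342942 (base)
P(M+4) = C(5,2) × 0.373^3 × 0.627^2 = 10 × 0.05189512 × 0.393129 = 0.204015
Relative intensity = 0.204015 / 0.342942 × 100 = 59.49

59.49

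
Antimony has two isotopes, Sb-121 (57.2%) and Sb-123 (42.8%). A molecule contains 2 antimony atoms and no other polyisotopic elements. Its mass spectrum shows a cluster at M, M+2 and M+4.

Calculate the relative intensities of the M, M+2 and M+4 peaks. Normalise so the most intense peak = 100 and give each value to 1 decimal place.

The 2 Sb atoms are independent, so intensities follow the terms of (0.572 + 0.428)^2.
P(M) = 0.572^2 = 0.327184
P(M+2) = 2 × 0.572^1 × 0.428^1 = 0.489632
P(M+4) = 0.428^2 = 0.183184
The M+2 peak is largest (0.489632); scaling to 100 gives 66.8 : 100.0 : 37.4.

66.8 : 100.0 : 37.4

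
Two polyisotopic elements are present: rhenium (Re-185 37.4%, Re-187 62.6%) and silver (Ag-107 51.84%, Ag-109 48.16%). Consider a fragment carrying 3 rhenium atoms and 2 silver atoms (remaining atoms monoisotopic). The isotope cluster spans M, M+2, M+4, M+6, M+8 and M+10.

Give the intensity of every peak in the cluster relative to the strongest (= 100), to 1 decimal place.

4.1 : 27.9 : 75.5 : 100.0 : 64.8 : 16.4

Rhenium pattern (n=3): 0.05231362 : 0.26268713 : 0.43968487 : 0.24531438
Silver pattern (n=2): 0.26873856 : 0.49932288 : 0.23193856
Convolve the two distributions (both contribute in 2-u steps):
  M: 0.05231362×0.26873856 = 0.014059
  M+2: 0.05231362×0.49932288 + 0.26268713×0.26873856 = 0.096716
  M+4: 0.05231362×0.23193856 + 0.26268713×0.49932288 + 0.43968487×0.26873856 = 0.261460
  M+6: 0.26268713×0.23193856 + 0.43968487×0.49932288 + 0.24531438×0.26873856 = 0.346397
  M+8: 0.43968487×0.23193856 + 0.24531438×0.49932288 = 0.224471
  M+10: 0.24531438×0.23193856 = 0.056898
Scale to base peak (0.346397) = 100: 4.1 : 27.9 : 75.5 : 100.0 : 64.8 : 16.4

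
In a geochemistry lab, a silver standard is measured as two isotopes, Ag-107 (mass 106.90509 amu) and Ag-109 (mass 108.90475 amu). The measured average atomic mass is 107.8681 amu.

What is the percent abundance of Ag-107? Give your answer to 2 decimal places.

51.84%

With x = fraction of Ag-107 (so Ag-109 is 1 − x):
106.90509·x + 108.90475·(1 − x) = 107.8681
(106.90509 − 108.90475)·x = 107.8681 − 108.90475
x = -1.03665 / -1.99966 = 0.51841 → 51.84% Ag-107, 48.16% Ag-109.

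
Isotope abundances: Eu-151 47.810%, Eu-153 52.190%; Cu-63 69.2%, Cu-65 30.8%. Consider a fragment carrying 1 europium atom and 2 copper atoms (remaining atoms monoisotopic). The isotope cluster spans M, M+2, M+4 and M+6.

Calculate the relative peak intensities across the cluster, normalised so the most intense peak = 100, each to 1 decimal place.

Europium pattern (n=1): 0.4781 : 0.5219
Copper pattern (n=2): 0.478864 : 0.426272 : 0.094864
Convolve the two distributions (both contribute in 2-u steps):
  M: 0.4781×0.478864 = 0.228945
  M+2: 0.4781×0.426272 + 0.5219×0.478864 = 0.453720
  M+4: 0.4781×0.094864 + 0.5219×0.426272 = 0.267826
  M+6: 0.5219×0.094864 = 0.049510
Scale to base peak (0.453720) = 100: 50.5 : 100.0 : 59.0 : 10.9

50.5 : 100.0 : 59.0 : 10.9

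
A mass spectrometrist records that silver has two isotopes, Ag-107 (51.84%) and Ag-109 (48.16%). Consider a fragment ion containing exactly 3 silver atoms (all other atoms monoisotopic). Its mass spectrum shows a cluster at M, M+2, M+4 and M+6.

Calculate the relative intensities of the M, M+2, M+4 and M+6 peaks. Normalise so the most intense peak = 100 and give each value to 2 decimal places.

Expanding (0.5184 + 0.4816)^3:
P(M) = 0.5184^3 = 0.139314
P(M+2) = 3 × 0.5184^2 × 0.4816^1 = 0.388273
P(M+4) = 3 × 0.5184^1 × 0.4816^2 = 0.360711
P(M+6) = 0.4816^3 = 0.111702
The M+2 peak is largest (0.388273); scaling to 100 gives 35.88 : 100.00 : 92.90 : 28.77.

35.88 : 100.00 : 92.90 : 28.77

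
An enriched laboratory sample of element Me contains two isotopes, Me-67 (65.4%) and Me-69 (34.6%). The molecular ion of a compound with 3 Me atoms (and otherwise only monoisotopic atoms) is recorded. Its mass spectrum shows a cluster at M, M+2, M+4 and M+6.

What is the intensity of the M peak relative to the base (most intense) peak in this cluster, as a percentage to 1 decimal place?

63.0%

(0.654 + 0.346)^3 gives M 0.2797, M+2 0.4440, M+4 0.2349, M+6 0.0414; the largest is M+2.
P(M+2) = C(3,1) × 0.654^2 × 0.346^1 = 3 × 0.427716 × 0.3460 = 0.443969 (base)
P(M) = C(3,0) × 0.654^3 × 0.346^0 = 1 × 0.27972626 × 1.0000 = 0.279726
Relative intensity = 0.279726 / 0.443969 × 100 = 63.0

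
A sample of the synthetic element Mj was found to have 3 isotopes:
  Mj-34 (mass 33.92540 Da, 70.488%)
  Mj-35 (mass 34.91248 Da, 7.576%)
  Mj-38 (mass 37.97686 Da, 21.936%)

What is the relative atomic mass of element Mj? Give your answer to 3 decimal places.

Ar = Σ fᵢ·mᵢ = 0.70488 × 33.92540 + 0.07576 × 34.91248 + 0.21936 × 37.97686
= 23.913336 + 2.644969 + 8.330604 = 34.888909 Da

34.889 Da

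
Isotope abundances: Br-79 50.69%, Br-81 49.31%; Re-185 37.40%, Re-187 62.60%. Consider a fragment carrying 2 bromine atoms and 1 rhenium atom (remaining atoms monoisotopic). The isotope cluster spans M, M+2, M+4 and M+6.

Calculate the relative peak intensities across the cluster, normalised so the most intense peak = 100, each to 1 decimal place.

23.8 : 86.1 : 100.0 : 37.7

Bromine pattern (n=2): 0.25694761 : 0.49990478 : 0.24314761
Rhenium pattern (n=1): 0.3740 : 0.6260
Convolve the two distributions (both contribute in 2-u steps):
  M: 0.25694761×0.3740 = 0.096098
  M+2: 0.25694761×0.6260 + 0.49990478×0.3740 = 0.347814
  M+4: 0.49990478×0.6260 + 0.24314761×0.3740 = 0.403878
  M+6: 0.24314761×0.6260 = 0.152210
Scale to base peak (0.403878) = 100: 23.8 : 86.1 : 100.0 : 37.7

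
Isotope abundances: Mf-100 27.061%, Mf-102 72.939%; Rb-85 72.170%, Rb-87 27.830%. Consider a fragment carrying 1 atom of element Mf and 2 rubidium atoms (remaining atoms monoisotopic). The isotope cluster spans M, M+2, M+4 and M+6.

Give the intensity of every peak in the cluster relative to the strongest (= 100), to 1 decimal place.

28.8 : 100.0 : 64.3 : 11.6

Element Mf pattern (n=1): 0.27061 : 0.72939
Rubidium pattern (n=2): 0.52085089 : 0.40169822 : 0.07745089
Convolve the two distributions (both contribute in 2-u steps):
  M: 0.27061×0.52085089 = 0.140947
  M+2: 0.27061×0.40169822 + 0.72939×0.52085089 = 0.488607
  M+4: 0.27061×0.07745089 + 0.72939×0.40169822 = 0.313954
  M+6: 0.72939×0.07745089 = 0.056492
Scale to base peak (0.488607) = 100: 28.8 : 100.0 : 64.3 : 11.6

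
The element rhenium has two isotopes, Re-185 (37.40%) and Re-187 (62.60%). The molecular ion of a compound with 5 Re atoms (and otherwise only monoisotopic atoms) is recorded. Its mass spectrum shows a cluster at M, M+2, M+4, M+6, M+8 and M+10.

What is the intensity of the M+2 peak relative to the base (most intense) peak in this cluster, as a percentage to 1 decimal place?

17.8%

Binomial terms of (0.3740 + 0.6260)^5: M 0.0073, M+2 0.0612, M+4 0.2050, M+6 0.3431, M+8 0.2872, M+10 0.0961 → M+6 is the base peak.
P(M+6) = C(5,3) × 0.3740^2 × 0.6260^3 = 10 × 0.139876 × 0.24531438 = 0.343136 (base)
P(M+2) = C(5,1) × 0.3740^4 × 0.6260^1 = 5 × 0.0195653 × 0.6260 = 0.061239
Relative intensity = 0.061239 / 0.343136 × 100 = 17.8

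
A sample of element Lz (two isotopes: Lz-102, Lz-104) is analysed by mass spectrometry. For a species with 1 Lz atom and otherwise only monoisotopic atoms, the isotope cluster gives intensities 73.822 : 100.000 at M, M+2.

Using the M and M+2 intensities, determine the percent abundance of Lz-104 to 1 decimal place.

57.5%

Let p = fractional abundance of Lz-102. I(M+2)/I(M) = [C(1,1)·p^0·(1−p)] / p^1 = 1·(1−p)/p = 100.000/73.822 = 1.3546
(1−p)/p = 1.3546/1 = 1.3546  ⇒  p = 1/(1 + 1.3546) = 0.4247
Lz-102: 42.5%, Lz-104: 57.5%.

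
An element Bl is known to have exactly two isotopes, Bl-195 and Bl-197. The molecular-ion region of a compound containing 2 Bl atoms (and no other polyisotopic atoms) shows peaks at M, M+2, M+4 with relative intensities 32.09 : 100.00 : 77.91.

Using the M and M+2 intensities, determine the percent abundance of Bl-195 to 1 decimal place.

39.1%

If p is the fraction of Bl that is Bl-195, then I(M+2)/I(M) = [C(2,1)·p^1·(1−p)] / p^2 = 2·(1−p)/p = 100.00/32.09 = 3.1162
(1−p)/p = 3.1162/2 = 1.5581  ⇒  p = 1/(1 + 1.5581) = 0.3909
Bl-195: 39.1%, Bl-197: 60.9%.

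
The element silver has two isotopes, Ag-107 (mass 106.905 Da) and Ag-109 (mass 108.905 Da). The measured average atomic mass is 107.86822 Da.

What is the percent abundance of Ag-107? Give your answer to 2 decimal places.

Writing the weighted mean with unknown fraction x of Ag-107:
106.905·x + 108.905·(1 − x) = 107.86822
(106.905 − 108.905)·x = 107.86822 − 108.905
x = -1.03678 / -2.000 = 0.51839 → 51.84% Ag-107, 48.16% Ag-109.

51.84%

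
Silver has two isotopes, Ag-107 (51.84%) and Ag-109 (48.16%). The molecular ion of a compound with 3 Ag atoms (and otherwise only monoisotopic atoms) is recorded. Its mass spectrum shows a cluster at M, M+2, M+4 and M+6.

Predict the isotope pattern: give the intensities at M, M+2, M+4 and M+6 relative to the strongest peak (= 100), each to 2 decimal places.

35.88 : 100.00 : 92.90 : 28.77

The 3 Ag atoms are independent, so intensities follow the terms of (0.5184 + 0.4816)^3.
P(M) = 0.5184^3 = 0.139314
P(M+2) = 3 × 0.5184^2 × 0.4816^1 = 0.388273
P(M+4) = 3 × 0.5184^1 × 0.4816^2 = 0.360711
P(M+6) = 0.4816^3 = 0.111702
The M+2 peak is largest (0.388273); scaling to 100 gives 35.88 : 100.00 : 92.90 : 28.77.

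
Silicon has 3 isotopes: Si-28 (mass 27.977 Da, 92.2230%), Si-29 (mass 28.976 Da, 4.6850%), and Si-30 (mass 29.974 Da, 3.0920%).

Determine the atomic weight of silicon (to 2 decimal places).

Weight each isotope mass by its fractional abundance: 0.922230 × 27.977 + 0.046850 × 28.976 + 0.030920 × 29.974
= 25.8012 + 1.3575 + 0.9268 = 28.0855 Da

28.09 Da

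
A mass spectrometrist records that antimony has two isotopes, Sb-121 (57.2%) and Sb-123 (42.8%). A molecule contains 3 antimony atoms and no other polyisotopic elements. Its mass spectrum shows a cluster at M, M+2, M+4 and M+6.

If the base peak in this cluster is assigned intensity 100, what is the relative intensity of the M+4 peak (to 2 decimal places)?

74.83

Binomial terms of (0.572 + 0.428)^3: M 0.1871, M+2 0.4201, M+4 0.3143, M+6 0.0784 → M+2 is the base peak.
P(M+2) = C(3,1) × 0.572^2 × 0.428^1 = 3 × 0.327184 × 0.4280 = 0.420104 (base)
P(M+4) = C(3,2) × 0.572^1 × 0.428^2 = 3 × 0.5720 × 0.183184 = 0.314344
Relative intensity = 0.314344 / 0.420104 × 100 = 74.83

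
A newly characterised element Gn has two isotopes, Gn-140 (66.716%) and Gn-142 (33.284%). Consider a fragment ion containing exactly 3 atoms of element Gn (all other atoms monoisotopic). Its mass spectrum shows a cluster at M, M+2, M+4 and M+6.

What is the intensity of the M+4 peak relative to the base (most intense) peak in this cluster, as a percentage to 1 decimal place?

Binomial terms of (0.66716 + 0.33284)^3: M 0.2970, M+2 0.4444, M+4 0.2217, M+6 0.0369 → M+2 is the base peak.
P(M+2) = C(3,1) × 0.66716^2 × 0.33284^1 = 3 × 0.44510247 × 0.33284 = 0.444444 (base)
P(M+4) = C(3,2) × 0.66716^1 × 0.33284^2 = 3 × 0.66716 × 0.11078247 = 0.221729
Relative intensity = 0.221729 / 0.444444 × 100 = 49.9

49.9%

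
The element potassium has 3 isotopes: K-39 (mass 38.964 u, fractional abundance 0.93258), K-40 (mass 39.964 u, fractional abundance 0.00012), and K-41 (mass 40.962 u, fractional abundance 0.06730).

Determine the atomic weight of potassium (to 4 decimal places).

Average mass = Σ (abundance × isotope mass) = 0.93258 × 38.964 + 0.00012 × 39.964 + 0.06730 × 40.962
= 36.33705 + 0.00480 + 2.75674 = 39.09859 u

39.0986 u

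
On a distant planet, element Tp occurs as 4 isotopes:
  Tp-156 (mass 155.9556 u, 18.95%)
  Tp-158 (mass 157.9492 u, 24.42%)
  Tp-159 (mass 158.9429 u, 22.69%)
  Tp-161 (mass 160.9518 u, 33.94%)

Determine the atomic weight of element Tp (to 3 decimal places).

Weight each isotope mass by its fractional abundance: 0.1895 × 155.9556 + 0.2442 × 157.9492 + 0.2269 × 158.9429 + 0.3394 × 160.9518
= 29.55359 + 38.57119 + 36.06414 + 54.62704 = 158.81596 u

158.816 u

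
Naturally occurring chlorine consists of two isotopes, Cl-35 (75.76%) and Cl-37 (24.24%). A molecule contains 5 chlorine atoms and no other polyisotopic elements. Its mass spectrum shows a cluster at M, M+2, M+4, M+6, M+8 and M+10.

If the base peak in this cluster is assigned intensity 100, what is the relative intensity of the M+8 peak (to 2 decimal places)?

(0.7576 + 0.2424)^5 gives M 0.2496, M+2 0.3993, M+4 0.2555, M+6 0.0817, M+8 0.0131, M+10 0.0008; the largest is M+2.
P(M+2) = C(5,1) × 0.7576^4 × 0.2424^1 = 5 × 0.32942751 × 0.2424 = 0.399266 (base)
P(M+8) = C(5,4) × 0.7576^1 × 0.2424^4 = 5 × 0.7576 × 0.00345247 = 0.013078
Relative intensity = 0.013078 / 0.399266 × 100 = 3.28

3.28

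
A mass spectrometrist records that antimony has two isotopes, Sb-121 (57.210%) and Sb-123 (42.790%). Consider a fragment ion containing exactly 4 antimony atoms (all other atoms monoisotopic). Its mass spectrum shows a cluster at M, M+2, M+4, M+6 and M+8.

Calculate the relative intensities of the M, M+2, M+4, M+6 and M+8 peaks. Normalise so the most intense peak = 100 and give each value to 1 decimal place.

Expanding (0.57210 + 0.42790)^4:
P(M) = 0.57210^4 = 0.107124
P(M+2) = 4 × 0.57210^3 × 0.42790^1 = 0.320493
P(M+4) = 6 × 0.57210^2 × 0.42790^2 = 0.359567
P(M+6) = 4 × 0.57210^1 × 0.42790^3 = 0.179291
P(M+8) = 0.42790^4 = 0.033525
The M+4 peak is largest (0.359567); scaling to 100 gives 29.8 : 89.1 : 100.0 : 49.9 : 9.3.

29.8 : 89.1 : 100.0 : 49.9 : 9.3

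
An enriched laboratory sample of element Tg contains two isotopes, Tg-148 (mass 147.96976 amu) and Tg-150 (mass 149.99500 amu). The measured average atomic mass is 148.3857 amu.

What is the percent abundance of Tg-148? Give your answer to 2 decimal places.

79.46%

Let x be the fractional abundance of Tg-148; then Tg-150 has abundance 1 − x.
147.96976·x + 149.99500·(1 − x) = 148.3857
(147.96976 − 149.99500)·x = 148.3857 − 149.99500
x = -1.60930 / -2.02524 = 0.79462 → 79.46% Tg-148, 20.54% Tg-150.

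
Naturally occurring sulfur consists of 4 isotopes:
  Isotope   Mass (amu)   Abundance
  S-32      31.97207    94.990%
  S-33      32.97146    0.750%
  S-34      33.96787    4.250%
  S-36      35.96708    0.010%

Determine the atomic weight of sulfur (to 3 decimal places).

32.065 amu

Ar = Σ fᵢ·mᵢ = 0.94990 × 31.97207 + 0.00750 × 32.97146 + 0.04250 × 33.96787 + 0.00010 × 35.96708
= 30.370269 + 0.247286 + 1.443634 + 0.003597 = 32.064786 amu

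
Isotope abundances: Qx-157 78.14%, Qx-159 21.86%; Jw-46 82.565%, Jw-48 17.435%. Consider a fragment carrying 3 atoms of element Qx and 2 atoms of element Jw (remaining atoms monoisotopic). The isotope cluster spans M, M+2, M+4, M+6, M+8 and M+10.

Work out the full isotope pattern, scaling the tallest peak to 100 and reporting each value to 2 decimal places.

Element Qx pattern (n=3): 0.47711187 : 0.40042227 : 0.11201985 : 0.01044601
Element Jw pattern (n=2): 0.68169792 : 0.28790415 : 0.03039792
Convolve the two distributions (both contribute in 2-u steps):
  M: 0.47711187×0.68169792 = 0.325246
  M+2: 0.47711187×0.28790415 + 0.40042227×0.68169792 = 0.410330
  M+4: 0.47711187×0.03039792 + 0.40042227×0.28790415 + 0.11201985×0.68169792 = 0.206150
  M+6: 0.40042227×0.03039792 + 0.11201985×0.28790415 + 0.01044601×0.68169792 = 0.051544
  M+8: 0.11201985×0.03039792 + 0.01044601×0.28790415 = 0.006413
  M+10: 0.01044601×0.03039792 = 0.000318
Scale to base peak (0.410330) = 100: 79.26 : 100.00 : 50.24 : 12.56 : 1.56 : 0.08

79.26 : 100.00 : 50.24 : 12.56 : 1.56 : 0.08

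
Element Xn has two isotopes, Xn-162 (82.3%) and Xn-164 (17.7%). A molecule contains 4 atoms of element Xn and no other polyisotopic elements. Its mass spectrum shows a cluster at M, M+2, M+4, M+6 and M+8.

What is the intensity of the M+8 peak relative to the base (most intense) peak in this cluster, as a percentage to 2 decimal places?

(0.823 + 0.177)^4 gives M 0.4588, M+2 0.3947, M+4 0.1273, M+6 0.0183, M+8 0.0010; the largest is M.
P(M) = C(4,0) × 0.823^4 × 0.177^0 = 1 × 0.45877457 × 1.0000 = 0.458775 (base)
P(M+8) = C(4,4) × 0.823^0 × 0.177^4 = 1 × 1.0000 × 0.00098151 = 0.000982
Relative intensity = 0.000982 / 0.458775 × 100 = 0.21

0.21%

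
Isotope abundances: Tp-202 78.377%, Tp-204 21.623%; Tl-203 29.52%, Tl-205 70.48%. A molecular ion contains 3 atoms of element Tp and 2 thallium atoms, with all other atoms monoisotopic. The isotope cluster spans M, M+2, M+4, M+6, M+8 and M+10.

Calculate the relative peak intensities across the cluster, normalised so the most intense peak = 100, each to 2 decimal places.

10.12 : 56.70 : 100.00 : 59.00 : 14.19 : 1.21

Element Tp pattern (n=3): 0.48146632 : 0.39848729 : 0.10993647 : 0.01010992
Thallium pattern (n=2): 0.08714304 : 0.41611392 : 0.49674304
Convolve the two distributions (both contribute in 2-u steps):
  M: 0.48146632×0.08714304 = 0.041956
  M+2: 0.48146632×0.41611392 + 0.39848729×0.08714304 = 0.235070
  M+4: 0.48146632×0.49674304 + 0.39848729×0.41611392 + 0.10993647×0.08714304 = 0.414561
  M+6: 0.39848729×0.49674304 + 0.10993647×0.41611392 + 0.01010992×0.08714304 = 0.244573
  M+8: 0.10993647×0.49674304 + 0.01010992×0.41611392 = 0.058817
  M+10: 0.01010992×0.49674304 = 0.005022
Scale to base peak (0.414561) = 100: 10.12 : 56.70 : 100.00 : 59.00 : 14.19 : 1.21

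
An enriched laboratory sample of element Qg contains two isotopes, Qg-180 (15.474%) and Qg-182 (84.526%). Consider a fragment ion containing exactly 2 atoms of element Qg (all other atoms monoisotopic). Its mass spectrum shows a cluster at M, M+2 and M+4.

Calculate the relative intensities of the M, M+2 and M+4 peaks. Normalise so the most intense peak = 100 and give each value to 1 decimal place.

The 2 Qg atoms are independent, so intensities follow the terms of (0.15474 + 0.84526)^2.
P(M) = 0.15474^2 = 0.023944
P(M+2) = 2 × 0.15474^1 × 0.84526^1 = 0.261591
P(M+4) = 0.84526^2 = 0.714464
The M+4 peak is largest (0.714464); scaling to 100 gives 3.4 : 36.6 : 100.0.

3.4 : 36.6 : 100.0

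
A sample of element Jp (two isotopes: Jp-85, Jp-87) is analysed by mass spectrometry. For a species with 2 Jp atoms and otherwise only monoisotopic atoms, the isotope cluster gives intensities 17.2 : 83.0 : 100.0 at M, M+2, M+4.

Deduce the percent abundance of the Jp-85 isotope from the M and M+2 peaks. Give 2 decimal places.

If p is the fraction of Jp that is Jp-85, then I(M+2)/I(M) = [C(2,1)·p^1·(1−p)] / p^2 = 2·(1−p)/p = 83.0/17.2 = 4.8256
(1−p)/p = 4.8256/2 = 2.4128  ⇒  p = 1/(1 + 2.4128) = 0.2930
Jp-85: 29.30%, Jp-87: 70.70%.

29.30%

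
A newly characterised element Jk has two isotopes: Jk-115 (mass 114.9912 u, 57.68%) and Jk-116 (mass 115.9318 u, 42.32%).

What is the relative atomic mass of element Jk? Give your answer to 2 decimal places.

Weight each isotope mass by its fractional abundance: 0.5768 × 114.9912 + 0.4232 × 115.9318
= 66.32692 + 49.06234 = 115.38926 u

115.39 u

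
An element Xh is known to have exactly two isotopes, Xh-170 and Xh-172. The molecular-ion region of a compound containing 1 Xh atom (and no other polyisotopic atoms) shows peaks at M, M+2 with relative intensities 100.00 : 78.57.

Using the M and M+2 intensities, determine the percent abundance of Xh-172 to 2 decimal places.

Let p = fractional abundance of Xh-170. I(M+2)/I(M) = [C(1,1)·p^0·(1−p)] / p^1 = 1·(1−p)/p = 78.57/100.00 = 0.7857
(1−p)/p = 0.7857/1 = 0.7857  ⇒  p = 1/(1 + 0.7857) = 0.5600
Xh-170: 56.00%, Xh-172: 44.00%.

44.00%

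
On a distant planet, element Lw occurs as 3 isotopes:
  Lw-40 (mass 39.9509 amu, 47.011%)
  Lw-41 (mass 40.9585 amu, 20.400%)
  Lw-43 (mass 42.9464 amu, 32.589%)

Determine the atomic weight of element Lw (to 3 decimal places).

41.133 amu

The abundance-weighted mean is 0.47011 × 39.9509 + 0.20400 × 40.9585 + 0.32589 × 42.9464
= 18.78132 + 8.35553 + 13.99580 = 41.13265 amu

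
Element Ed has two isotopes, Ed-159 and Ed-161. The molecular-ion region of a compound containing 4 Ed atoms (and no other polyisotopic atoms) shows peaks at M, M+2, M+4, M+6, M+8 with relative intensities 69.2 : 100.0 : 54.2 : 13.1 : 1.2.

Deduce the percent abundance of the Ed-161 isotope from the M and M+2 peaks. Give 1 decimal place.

Write p for the Ed-159 fraction. I(M+2)/I(M) = [C(4,1)·p^3·(1−p)] / p^4 = 4·(1−p)/p = 100.0/69.2 = 1.4451
(1−p)/p = 1.4451/4 = 0.3613  ⇒  p = 1/(1 + 0.3613) = 0.7346
Ed-159: 73.5%, Ed-161: 26.5%.

26.5%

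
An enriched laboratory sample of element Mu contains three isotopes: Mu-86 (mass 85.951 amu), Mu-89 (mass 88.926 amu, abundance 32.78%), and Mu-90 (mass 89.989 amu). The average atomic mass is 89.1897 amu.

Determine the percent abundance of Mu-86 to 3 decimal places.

11.165%

Let x and y be the fractions of Mu-86 and Mu-90. Then x + y = 1 − 0.3278 = 0.6722 and 85.951x + 89.989y = 89.1897 − 0.3278×88.926 = 60.0397572.
Substituting: 85.951x + 89.989(0.6722 − x) = 60.0397572
(85.951 − 89.989)x = -0.4508486  ⇒  x = 0.11165, y = 0.56055
Mu-86: 11.165%, Mu-90: 56.055%.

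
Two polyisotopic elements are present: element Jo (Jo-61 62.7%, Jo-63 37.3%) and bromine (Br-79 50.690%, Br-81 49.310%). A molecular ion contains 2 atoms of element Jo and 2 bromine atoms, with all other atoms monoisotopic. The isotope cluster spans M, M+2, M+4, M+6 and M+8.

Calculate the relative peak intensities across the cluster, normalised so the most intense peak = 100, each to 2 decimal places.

27.66 : 86.73 : 100.00 : 50.19 : 9.26

Element Jo pattern (n=2): 0.393129 : 0.467742 : 0.139129
Bromine pattern (n=2): 0.25694761 : 0.49990478 : 0.24314761
Convolve the two distributions (both contribute in 2-u steps):
  M: 0.393129×0.25694761 = 0.101014
  M+2: 0.393129×0.49990478 + 0.467742×0.25694761 = 0.316712
  M+4: 0.393129×0.24314761 + 0.467742×0.49990478 + 0.139129×0.25694761 = 0.365164
  M+6: 0.467742×0.24314761 + 0.139129×0.49990478 = 0.183282
  M+8: 0.139129×0.24314761 = 0.033829
Scale to base peak (0.365164) = 100: 27.66 : 86.73 : 100.00 : 50.19 : 9.26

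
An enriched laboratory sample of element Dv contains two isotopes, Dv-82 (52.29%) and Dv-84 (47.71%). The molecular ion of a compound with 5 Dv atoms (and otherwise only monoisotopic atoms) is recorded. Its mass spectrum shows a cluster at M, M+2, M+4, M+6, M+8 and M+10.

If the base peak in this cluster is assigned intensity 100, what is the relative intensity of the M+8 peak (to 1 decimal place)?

41.6

Term probabilities: M 0.0391, M+2 0.1783, M+4 0.3254, M+6 0.2969, M+8 0.1355, M+10 0.0247. Base peak = M+4.
P(M+4) = C(5,2) × 0.5229^3 × 0.4771^2 = 10 × 0.14297362 × 0.22762441 = 0.325443 (base)
P(M+8) = C(5,4) × 0.5229^1 × 0.4771^4 = 5 × 0.5229 × 0.05181287 = 0.135465
Relative intensity = 0.135465 / 0.325443 × 100 = 41.6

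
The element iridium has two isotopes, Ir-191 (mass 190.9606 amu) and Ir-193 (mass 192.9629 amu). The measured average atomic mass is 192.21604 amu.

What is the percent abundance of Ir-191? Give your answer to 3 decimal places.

Let x be the fractional abundance of Ir-191; then Ir-193 has abundance 1 − x.
190.9606·x + 192.9629·(1 − x) = 192.21604
(190.9606 − 192.9629)·x = 192.21604 − 192.9629
x = -0.74686 / -2.0023 = 0.37300 → 37.300% Ir-191, 62.700% Ir-193.

37.300%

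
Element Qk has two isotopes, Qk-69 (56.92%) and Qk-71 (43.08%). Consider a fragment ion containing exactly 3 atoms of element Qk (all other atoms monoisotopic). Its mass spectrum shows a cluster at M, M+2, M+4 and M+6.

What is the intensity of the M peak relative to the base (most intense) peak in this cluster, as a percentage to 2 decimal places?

Term probabilities: M 0.1844, M+2 0.4187, M+4 0.3169, M+6 0.0800. Base peak = M+2.
P(M+2) = C(3,1) × 0.5692^2 × 0.4308^1 = 3 × 0.32398864 × 0.4308 = 0.418723 (base)
P(M) = C(3,0) × 0.5692^3 × 0.4308^0 = 1 × 0.18441433 × 1.0000 = 0.184414
Relative intensity = 0.184414 / 0.418723 × 100 = 44.04

44.04%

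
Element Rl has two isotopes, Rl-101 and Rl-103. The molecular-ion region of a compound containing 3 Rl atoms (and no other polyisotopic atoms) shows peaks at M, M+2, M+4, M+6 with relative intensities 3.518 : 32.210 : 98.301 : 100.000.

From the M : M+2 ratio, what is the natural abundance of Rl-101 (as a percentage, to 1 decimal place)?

24.7%

Write p for the Rl-101 fraction. I(M+2)/I(M) = [C(3,1)·p^2·(1−p)] / p^3 = 3·(1−p)/p = 32.210/3.518 = 9.1558
(1−p)/p = 9.1558/3 = 3.0519  ⇒  p = 1/(1 + 3.0519) = 0.2468
Rl-101: 24.7%, Rl-103: 75.3%.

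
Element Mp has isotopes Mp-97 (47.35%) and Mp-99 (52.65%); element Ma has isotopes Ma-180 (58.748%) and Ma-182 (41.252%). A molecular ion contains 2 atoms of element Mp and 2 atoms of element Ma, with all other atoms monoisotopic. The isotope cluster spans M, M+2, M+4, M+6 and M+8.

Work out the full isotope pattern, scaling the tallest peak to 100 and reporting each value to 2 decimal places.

Element Mp pattern (n=2): 0.22420225 : 0.4985955 : 0.27720225
Element Ma pattern (n=2): 0.34513275 : 0.4846945 : 0.17017275
Convolve the two distributions (both contribute in 2-u steps):
  M: 0.22420225×0.34513275 = 0.077380
  M+2: 0.22420225×0.4846945 + 0.4985955×0.34513275 = 0.280751
  M+4: 0.22420225×0.17017275 + 0.4985955×0.4846945 + 0.27720225×0.34513275 = 0.375491
  M+6: 0.4985955×0.17017275 + 0.27720225×0.4846945 = 0.219206
  M+8: 0.27720225×0.17017275 = 0.047172
Scale to base peak (0.375491) = 100: 20.61 : 74.77 : 100.00 : 58.38 : 12.56

20.61 : 74.77 : 100.00 : 58.38 : 12.56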